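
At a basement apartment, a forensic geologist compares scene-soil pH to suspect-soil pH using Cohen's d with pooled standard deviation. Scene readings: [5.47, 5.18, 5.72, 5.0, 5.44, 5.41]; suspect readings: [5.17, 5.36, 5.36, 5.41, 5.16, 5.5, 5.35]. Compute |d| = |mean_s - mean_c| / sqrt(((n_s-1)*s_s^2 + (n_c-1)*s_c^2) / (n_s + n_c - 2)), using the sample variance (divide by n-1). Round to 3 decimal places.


Pooled-variance Cohen's d for soil pH comparison:
Scene mean = 32.22 / 6 = 5.37
Suspect mean = 37.31 / 7 = 5.33
Scene sample variance s_s^2 = 0.0624
Suspect sample variance s_c^2 = 0.015333
Pooled variance = ((n_s-1)*s_s^2 + (n_c-1)*s_c^2) / (n_s + n_c - 2) = 0.036727
Pooled SD = sqrt(0.036727) = 0.191643
Mean difference = 0.04
|d| = |0.04| / 0.191643 = 0.209

0.209


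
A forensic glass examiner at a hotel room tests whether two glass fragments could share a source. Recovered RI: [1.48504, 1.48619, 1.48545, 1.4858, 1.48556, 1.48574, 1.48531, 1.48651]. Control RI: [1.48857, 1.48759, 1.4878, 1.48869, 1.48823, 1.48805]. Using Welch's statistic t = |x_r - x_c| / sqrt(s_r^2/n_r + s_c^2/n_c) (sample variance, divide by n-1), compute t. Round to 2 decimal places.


Welch's t-criterion for glass RI comparison:
Recovered mean = sum / n_r = 11.8856 / 8 = 1.4857
Control mean = sum / n_c = 8.92893 / 6 = 1.488155
Recovered sample variance s_r^2 = 2.25371e-07
Control sample variance s_c^2 = 1.8407e-07
Welch SE (unpooled) = sqrt(s_r^2/n_r + s_c^2/n_c) = sqrt(2.81714e-08 + 3.06783e-08) = sqrt(5.88497e-08) = 0.00024259
|mean_r - mean_c| = 0.002455
t = 0.002455 / 0.00024259 = 10.12

10.12


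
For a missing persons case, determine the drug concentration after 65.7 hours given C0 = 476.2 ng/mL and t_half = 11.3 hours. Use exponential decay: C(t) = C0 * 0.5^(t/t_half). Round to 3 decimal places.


Drug concentration decay:
Number of half-lives = t / t_half = 65.7 / 11.3 = 5.814159
Decay factor = 0.5^5.814159 = 0.01777312
C(t) = 476.2 * 0.01777312 = 8.464 ng/mL

8.464


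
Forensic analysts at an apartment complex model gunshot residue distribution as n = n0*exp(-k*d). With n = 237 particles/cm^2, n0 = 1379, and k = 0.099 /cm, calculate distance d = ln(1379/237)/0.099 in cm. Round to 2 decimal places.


GSR distance calculation:
n0/n = 1379 / 237 = 5.818565
ln(n0/n) = 1.761054
d = 1.761054 / 0.099 = 17.79 cm

17.79


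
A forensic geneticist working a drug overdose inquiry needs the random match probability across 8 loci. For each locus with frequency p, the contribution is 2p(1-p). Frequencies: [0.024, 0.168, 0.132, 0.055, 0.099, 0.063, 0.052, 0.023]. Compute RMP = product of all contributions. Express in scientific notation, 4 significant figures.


Computing RMP for 8 loci:
Locus 1: 2 * 0.024 * 0.976 = 0.046848
Locus 2: 2 * 0.168 * 0.832 = 0.279552
Locus 3: 2 * 0.132 * 0.868 = 0.229152
Locus 4: 2 * 0.055 * 0.945 = 0.10395
Locus 5: 2 * 0.099 * 0.901 = 0.178398
Locus 6: 2 * 0.063 * 0.937 = 0.118062
Locus 7: 2 * 0.052 * 0.948 = 0.098592
Locus 8: 2 * 0.023 * 0.977 = 0.044942
RMP = 2.911e-08

2.911e-08


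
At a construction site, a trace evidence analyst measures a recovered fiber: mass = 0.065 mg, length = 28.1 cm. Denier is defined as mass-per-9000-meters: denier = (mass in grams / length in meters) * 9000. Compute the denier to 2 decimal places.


Denier calculation:
Mass in grams = 0.065 mg / 1000 = 0.000065 g
Length in meters = 28.1 cm / 100 = 0.281 m
Linear density = mass / length = 0.000065 / 0.281 = 0.00023132 g/m
Denier = (g/m) * 9000 = 0.00023132 * 9000 = 2.08

2.08


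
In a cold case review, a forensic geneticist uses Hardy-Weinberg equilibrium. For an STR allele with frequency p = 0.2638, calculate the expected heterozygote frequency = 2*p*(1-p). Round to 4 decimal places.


Hardy-Weinberg heterozygote frequency:
q = 1 - p = 1 - 0.2638 = 0.7362
2pq = 2 * 0.2638 * 0.7362 = 0.3884

0.3884


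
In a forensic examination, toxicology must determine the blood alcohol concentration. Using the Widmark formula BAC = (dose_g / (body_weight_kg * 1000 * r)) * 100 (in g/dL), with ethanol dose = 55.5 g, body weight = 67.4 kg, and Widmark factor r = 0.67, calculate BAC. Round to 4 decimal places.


Applying the Widmark formula:
BAC = (dose_g / (body_wt * 1000 * r)) * 100
Denominator = 67.4 * 1000 * 0.67 = 45158
BAC = (55.5 / 45158) * 100
BAC = 0.1229 g/dL

0.1229


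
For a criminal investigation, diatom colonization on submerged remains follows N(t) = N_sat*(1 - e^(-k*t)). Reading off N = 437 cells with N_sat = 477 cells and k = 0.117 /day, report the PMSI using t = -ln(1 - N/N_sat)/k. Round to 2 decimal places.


PMSI from diatom colonization curve:
N / N_sat = 437 / 477 = 0.916143
1 - N/N_sat = 0.083857
ln(1 - N/N_sat) = -2.478642
t = -ln(1 - N/N_sat) / k = -(-2.478642) / 0.117 = 21.18 days

21.18


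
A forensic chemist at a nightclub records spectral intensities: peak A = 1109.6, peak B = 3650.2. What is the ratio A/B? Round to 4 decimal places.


Spectral peak ratio:
Peak A = 1109.6 counts
Peak B = 3650.2 counts
Ratio = 1109.6 / 3650.2 = 0.3040

0.3040


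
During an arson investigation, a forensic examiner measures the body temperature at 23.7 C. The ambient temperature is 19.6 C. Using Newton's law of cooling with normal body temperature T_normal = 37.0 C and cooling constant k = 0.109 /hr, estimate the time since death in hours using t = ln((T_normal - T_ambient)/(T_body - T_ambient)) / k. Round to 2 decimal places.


Using Newton's law of cooling:
t = ln((T_normal - T_ambient) / (T_body - T_ambient)) / k
T_normal - T_ambient = 17.4
T_body - T_ambient = 4.1
Ratio = 4.243902
ln(ratio) = 1.445483
t = 1.445483 / 0.109 = 13.26 hours

13.26


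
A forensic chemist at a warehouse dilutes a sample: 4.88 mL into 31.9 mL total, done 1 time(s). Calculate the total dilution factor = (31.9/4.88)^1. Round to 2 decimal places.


Dilution factor calculation:
Single dilution = V_total / V_sample = 31.9 / 4.88 ≈ 6.536885
Number of dilutions = 1
Total DF = (31.9 / 4.88)^1 (full precision, rounded at the end) = 6.54

6.54


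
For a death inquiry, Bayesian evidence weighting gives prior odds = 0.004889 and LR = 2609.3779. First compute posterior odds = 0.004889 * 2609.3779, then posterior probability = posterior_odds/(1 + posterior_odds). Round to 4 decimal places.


Bayesian evidence evaluation:
Posterior odds = prior_odds * LR = 0.004889 * 2609.3779 = 12.75725
Posterior probability = posterior_odds / (1 + posterior_odds)
= 12.75725 / (1 + 12.75725)
= 12.75725 / 13.75725
= 0.9273

0.9273


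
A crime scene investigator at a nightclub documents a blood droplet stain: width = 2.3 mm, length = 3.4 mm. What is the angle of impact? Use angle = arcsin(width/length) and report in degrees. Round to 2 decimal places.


Blood spatter impact angle calculation:
width / length = 2.3 / 3.4 = 0.676471
angle = arcsin(0.676471)
angle = 42.57 degrees

42.57


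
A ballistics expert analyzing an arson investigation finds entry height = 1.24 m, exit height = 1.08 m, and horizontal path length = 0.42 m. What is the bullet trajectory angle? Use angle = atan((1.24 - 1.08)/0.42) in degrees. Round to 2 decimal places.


Bullet trajectory angle:
Height difference = 1.24 - 1.08 = 0.16 m
angle = atan(0.16 / 0.42)
angle = atan(0.380952)
angle = 20.85 degrees

20.85


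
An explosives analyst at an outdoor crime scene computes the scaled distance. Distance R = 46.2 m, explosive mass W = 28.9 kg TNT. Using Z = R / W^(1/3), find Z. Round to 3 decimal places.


Scaled distance calculation:
W^(1/3) = 28.9^(1/3) = 3.068781
Z = R / W^(1/3) = 46.2 / 3.068781
Z = 15.055 m/kg^(1/3)

15.055


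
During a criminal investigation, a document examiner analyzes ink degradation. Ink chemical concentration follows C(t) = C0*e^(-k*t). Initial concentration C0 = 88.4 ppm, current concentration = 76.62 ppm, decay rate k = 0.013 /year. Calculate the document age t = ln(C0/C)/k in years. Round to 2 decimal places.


Document age estimation:
C0/C = 88.4 / 76.62 = 1.153746
ln(C0/C) = 0.143014
t = 0.143014 / 0.013 = 11.00 years

11.00


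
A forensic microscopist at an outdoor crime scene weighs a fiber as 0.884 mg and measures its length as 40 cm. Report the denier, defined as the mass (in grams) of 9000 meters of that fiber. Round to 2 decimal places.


Denier calculation:
Mass in grams = 0.884 mg / 1000 = 0.000884 g
Length in meters = 40 cm / 100 = 0.4 m
Linear density = mass / length = 0.000884 / 0.4 = 0.00221 g/m
Denier = (g/m) * 9000 = 0.00221 * 9000 = 19.89

19.89


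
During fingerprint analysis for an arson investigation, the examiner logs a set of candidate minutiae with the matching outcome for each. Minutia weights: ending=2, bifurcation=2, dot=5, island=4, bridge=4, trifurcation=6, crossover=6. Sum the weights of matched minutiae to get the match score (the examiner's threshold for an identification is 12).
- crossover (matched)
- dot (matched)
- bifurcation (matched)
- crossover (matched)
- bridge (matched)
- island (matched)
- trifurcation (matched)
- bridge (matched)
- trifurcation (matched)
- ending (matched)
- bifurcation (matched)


Weighted minutiae match score:
  crossover: matched, +6 (running total 6)
  dot: matched, +5 (running total 11)
  bifurcation: matched, +2 (running total 13)
  crossover: matched, +6 (running total 19)
  bridge: matched, +4 (running total 23)
  island: matched, +4 (running total 27)
  trifurcation: matched, +6 (running total 33)
  bridge: matched, +4 (running total 37)
  trifurcation: matched, +6 (running total 43)
  ending: matched, +2 (running total 45)
  bifurcation: matched, +2 (running total 47)
Total score = 47
Threshold = 12; verdict = identification

47


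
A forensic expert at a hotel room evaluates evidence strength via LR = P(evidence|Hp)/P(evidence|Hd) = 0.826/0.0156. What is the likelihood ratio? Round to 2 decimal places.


Likelihood ratio calculation:
LR = P(E|Hp) / P(E|Hd)
LR = 0.826 / 0.0156
LR = 52.95

52.95


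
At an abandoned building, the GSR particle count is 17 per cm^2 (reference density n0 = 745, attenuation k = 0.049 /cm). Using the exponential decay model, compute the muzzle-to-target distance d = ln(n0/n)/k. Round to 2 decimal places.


GSR distance calculation:
n0/n = 745 / 17 = 43.823529
ln(n0/n) = 3.780171
d = 3.780171 / 0.049 = 77.15 cm

77.15


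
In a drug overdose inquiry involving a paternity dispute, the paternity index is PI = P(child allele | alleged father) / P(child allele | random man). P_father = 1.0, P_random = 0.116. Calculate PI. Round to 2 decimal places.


Paternity Index calculation:
PI = P(allele|father) / P(allele|random)
PI = 1.0 / 0.116
PI = 8.62

8.62


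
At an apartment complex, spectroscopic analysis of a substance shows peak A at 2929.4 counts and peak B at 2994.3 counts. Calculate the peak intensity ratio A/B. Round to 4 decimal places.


Spectral peak ratio:
Peak A = 2929.4 counts
Peak B = 2994.3 counts
Ratio = 2929.4 / 2994.3 = 0.9783

0.9783


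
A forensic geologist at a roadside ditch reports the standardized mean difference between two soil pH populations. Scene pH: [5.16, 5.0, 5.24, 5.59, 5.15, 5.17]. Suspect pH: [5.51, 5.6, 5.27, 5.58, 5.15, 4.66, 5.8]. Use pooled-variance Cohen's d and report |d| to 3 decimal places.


Pooled-variance Cohen's d for soil pH comparison:
Scene mean = 31.31 / 6 = 5.218333
Suspect mean = 37.57 / 7 = 5.367143
Scene sample variance s_s^2 = 0.039337
Suspect sample variance s_c^2 = 0.14399
Pooled variance = ((n_s-1)*s_s^2 + (n_c-1)*s_c^2) / (n_s + n_c - 2) = 0.096421
Pooled SD = sqrt(0.096421) = 0.310517
Mean difference = -0.14881
|d| = |-0.14881| / 0.310517 = 0.479

0.479


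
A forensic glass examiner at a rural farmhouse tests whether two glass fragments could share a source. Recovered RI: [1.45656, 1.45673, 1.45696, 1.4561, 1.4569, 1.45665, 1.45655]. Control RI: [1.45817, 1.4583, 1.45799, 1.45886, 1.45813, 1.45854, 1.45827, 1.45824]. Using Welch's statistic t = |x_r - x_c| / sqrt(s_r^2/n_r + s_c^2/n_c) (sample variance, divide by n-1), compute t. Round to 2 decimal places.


Welch's t-criterion for glass RI comparison:
Recovered mean = sum / n_r = 10.19645 / 7 = 1.4566357
Control mean = sum / n_c = 11.6665 / 8 = 1.4583125
Recovered sample variance s_r^2 = 8.06952e-08
Control sample variance s_c^2 = 7.37643e-08
Welch SE (unpooled) = sqrt(s_r^2/n_r + s_c^2/n_c) = sqrt(1.15279e-08 + 9.22054e-09) = sqrt(2.07484e-08) = 0.000144043
|mean_r - mean_c| = 0.00167679
t = 0.00167679 / 0.000144043 = 11.64

11.64


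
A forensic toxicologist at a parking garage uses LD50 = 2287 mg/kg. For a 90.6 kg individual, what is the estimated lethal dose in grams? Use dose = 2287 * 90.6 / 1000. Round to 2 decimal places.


Lethal dose calculation:
Lethal dose = LD50 * body_weight / 1000
= 2287 * 90.6 / 1000
= 207202.2 / 1000
= 207.20 g

207.20


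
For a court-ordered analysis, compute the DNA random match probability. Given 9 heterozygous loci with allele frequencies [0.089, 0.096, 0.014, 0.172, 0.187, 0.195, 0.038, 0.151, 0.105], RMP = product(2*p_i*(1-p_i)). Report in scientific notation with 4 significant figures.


Computing RMP for 9 loci:
Locus 1: 2 * 0.089 * 0.911 = 0.162158
Locus 2: 2 * 0.096 * 0.904 = 0.173568
Locus 3: 2 * 0.014 * 0.986 = 0.027608
Locus 4: 2 * 0.172 * 0.828 = 0.284832
Locus 5: 2 * 0.187 * 0.813 = 0.304062
Locus 6: 2 * 0.195 * 0.805 = 0.31395
Locus 7: 2 * 0.038 * 0.962 = 0.073112
Locus 8: 2 * 0.151 * 0.849 = 0.256398
Locus 9: 2 * 0.105 * 0.895 = 0.18795
RMP = 7.444e-08

7.444e-08


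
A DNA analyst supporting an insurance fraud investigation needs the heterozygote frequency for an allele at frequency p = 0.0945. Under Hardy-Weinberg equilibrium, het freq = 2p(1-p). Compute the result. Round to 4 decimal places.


Hardy-Weinberg heterozygote frequency:
q = 1 - p = 1 - 0.0945 = 0.9055
2pq = 2 * 0.0945 * 0.9055 = 0.1711

0.1711


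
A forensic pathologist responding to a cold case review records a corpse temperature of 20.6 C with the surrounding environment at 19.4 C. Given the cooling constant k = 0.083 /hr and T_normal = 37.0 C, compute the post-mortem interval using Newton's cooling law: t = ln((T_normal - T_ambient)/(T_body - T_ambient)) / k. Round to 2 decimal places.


Using Newton's law of cooling:
t = ln((T_normal - T_ambient) / (T_body - T_ambient)) / k
T_normal - T_ambient = 17.6
T_body - T_ambient = 1.2
Ratio = 14.666667
ln(ratio) = 2.685577
t = 2.685577 / 0.083 = 32.36 hours

32.36


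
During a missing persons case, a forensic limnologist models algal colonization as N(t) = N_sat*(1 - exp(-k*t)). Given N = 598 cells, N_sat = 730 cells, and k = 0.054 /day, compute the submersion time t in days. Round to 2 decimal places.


PMSI from diatom colonization curve:
N / N_sat = 598 / 730 = 0.819178
1 - N/N_sat = 0.180822
ln(1 - N/N_sat) = -1.710242
t = -ln(1 - N/N_sat) / k = -(-1.710242) / 0.054 = 31.67 days

31.67


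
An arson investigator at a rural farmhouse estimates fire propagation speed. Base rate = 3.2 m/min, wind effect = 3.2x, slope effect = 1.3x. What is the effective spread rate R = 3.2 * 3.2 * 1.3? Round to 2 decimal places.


Fire spread rate calculation:
R = R0 * wind_factor * slope_factor
= 3.2 * 3.2 * 1.3
= 10.24 * 1.3
= 13.31 m/min

13.31


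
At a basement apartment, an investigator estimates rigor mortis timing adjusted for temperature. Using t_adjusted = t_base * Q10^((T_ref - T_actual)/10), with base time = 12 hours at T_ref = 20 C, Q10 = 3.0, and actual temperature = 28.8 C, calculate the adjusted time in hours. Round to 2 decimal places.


Rigor mortis time adjustment:
Exponent = (T_ref - T_actual) / 10 = (20 - 28.8) / 10 = -0.88
Q10 factor = 3.0^-0.88 = 0.38031
t_adjusted = 12 * 0.38031 = 4.56 hours

4.56


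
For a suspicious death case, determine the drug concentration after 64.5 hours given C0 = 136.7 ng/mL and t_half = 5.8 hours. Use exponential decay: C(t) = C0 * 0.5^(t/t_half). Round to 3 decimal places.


Drug concentration decay:
Number of half-lives = t / t_half = 64.5 / 5.8 = 11.12069
Decay factor = 0.5^11.12069 = 0.0004491
C(t) = 136.7 * 0.0004491 = 0.061 ng/mL

0.061


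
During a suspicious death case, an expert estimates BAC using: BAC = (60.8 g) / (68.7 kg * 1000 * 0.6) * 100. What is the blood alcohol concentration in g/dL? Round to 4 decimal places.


Applying the Widmark formula:
BAC = (dose_g / (body_wt * 1000 * r)) * 100
Denominator = 68.7 * 1000 * 0.6 = 41220
BAC = (60.8 / 41220) * 100
BAC = 0.1475 g/dL

0.1475


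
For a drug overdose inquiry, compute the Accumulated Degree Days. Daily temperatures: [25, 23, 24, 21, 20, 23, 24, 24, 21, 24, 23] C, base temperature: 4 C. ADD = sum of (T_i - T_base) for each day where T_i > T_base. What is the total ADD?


Computing ADD day by day:
Day 1: max(0, 25 - 4) = 21
Day 2: max(0, 23 - 4) = 19
Day 3: max(0, 24 - 4) = 20
Day 4: max(0, 21 - 4) = 17
Day 5: max(0, 20 - 4) = 16
Day 6: max(0, 23 - 4) = 19
Day 7: max(0, 24 - 4) = 20
Day 8: max(0, 24 - 4) = 20
Day 9: max(0, 21 - 4) = 17
Day 10: max(0, 24 - 4) = 20
Day 11: max(0, 23 - 4) = 19
Total ADD = 208

208


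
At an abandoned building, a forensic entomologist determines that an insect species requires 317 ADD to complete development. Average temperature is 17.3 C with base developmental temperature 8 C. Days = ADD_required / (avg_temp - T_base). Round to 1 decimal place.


Insect development time:
Effective temperature = avg_temp - T_base = 17.3 - 8 = 9.3 C
Days = ADD / effective_temp = 317 / 9.3 = 34.1 days

34.1


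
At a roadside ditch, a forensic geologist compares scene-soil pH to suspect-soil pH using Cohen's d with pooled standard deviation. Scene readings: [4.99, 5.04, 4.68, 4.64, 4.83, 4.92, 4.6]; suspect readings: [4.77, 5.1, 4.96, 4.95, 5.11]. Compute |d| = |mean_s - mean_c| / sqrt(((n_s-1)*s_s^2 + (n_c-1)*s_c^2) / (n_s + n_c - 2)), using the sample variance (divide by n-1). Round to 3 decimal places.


Pooled-variance Cohen's d for soil pH comparison:
Scene mean = 33.7 / 7 = 4.814286
Suspect mean = 24.89 / 5 = 4.978
Scene sample variance s_s^2 = 0.031262
Suspect sample variance s_c^2 = 0.01917
Pooled variance = ((n_s-1)*s_s^2 + (n_c-1)*s_c^2) / (n_s + n_c - 2) = 0.026425
Pooled SD = sqrt(0.026425) = 0.162558
Mean difference = -0.163714
|d| = |-0.163714| / 0.162558 = 1.007

1.007


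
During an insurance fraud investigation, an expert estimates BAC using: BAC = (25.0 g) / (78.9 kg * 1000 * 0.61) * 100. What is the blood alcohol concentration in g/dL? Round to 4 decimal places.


Applying the Widmark formula:
BAC = (dose_g / (body_wt * 1000 * r)) * 100
Denominator = 78.9 * 1000 * 0.61 = 48129
BAC = (25.0 / 48129) * 100
BAC = 0.0519 g/dL

0.0519


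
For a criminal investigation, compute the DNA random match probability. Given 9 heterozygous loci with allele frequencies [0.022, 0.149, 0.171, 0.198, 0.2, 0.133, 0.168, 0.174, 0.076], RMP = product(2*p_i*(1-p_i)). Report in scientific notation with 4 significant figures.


Computing RMP for 9 loci:
Locus 1: 2 * 0.022 * 0.978 = 0.043032
Locus 2: 2 * 0.149 * 0.851 = 0.253598
Locus 3: 2 * 0.171 * 0.829 = 0.283518
Locus 4: 2 * 0.198 * 0.802 = 0.317592
Locus 5: 2 * 0.2 * 0.8 = 0.32
Locus 6: 2 * 0.133 * 0.867 = 0.230622
Locus 7: 2 * 0.168 * 0.832 = 0.279552
Locus 8: 2 * 0.174 * 0.826 = 0.287448
Locus 9: 2 * 0.076 * 0.924 = 0.140448
RMP = 8.184e-07

8.184e-07


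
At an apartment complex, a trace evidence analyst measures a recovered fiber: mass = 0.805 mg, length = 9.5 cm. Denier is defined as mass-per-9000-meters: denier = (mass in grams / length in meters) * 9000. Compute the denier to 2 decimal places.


Denier calculation:
Mass in grams = 0.805 mg / 1000 = 0.000805 g
Length in meters = 9.5 cm / 100 = 0.095 m
Linear density = mass / length = 0.000805 / 0.095 = 0.00847368 g/m
Denier = (g/m) * 9000 = 0.00847368 * 9000 = 76.26

76.26


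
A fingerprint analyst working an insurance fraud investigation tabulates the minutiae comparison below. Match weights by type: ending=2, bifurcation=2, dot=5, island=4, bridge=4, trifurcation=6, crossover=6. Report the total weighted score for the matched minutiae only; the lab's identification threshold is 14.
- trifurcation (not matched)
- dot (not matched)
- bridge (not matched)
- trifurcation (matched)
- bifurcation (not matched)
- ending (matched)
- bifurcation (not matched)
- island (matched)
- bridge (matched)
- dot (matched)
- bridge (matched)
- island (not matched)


Weighted minutiae match score:
  trifurcation: not matched, +0
  dot: not matched, +0
  bridge: not matched, +0
  trifurcation: matched, +6 (running total 6)
  bifurcation: not matched, +0
  ending: matched, +2 (running total 8)
  bifurcation: not matched, +0
  island: matched, +4 (running total 12)
  bridge: matched, +4 (running total 16)
  dot: matched, +5 (running total 21)
  bridge: matched, +4 (running total 25)
  island: not matched, +0
Total score = 25
Threshold = 14; verdict = identification

25


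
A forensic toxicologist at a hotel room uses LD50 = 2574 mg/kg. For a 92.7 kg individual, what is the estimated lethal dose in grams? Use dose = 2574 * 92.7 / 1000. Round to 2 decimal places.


Lethal dose calculation:
Lethal dose = LD50 * body_weight / 1000
= 2574 * 92.7 / 1000
= 238609.8 / 1000
= 238.61 g

238.61


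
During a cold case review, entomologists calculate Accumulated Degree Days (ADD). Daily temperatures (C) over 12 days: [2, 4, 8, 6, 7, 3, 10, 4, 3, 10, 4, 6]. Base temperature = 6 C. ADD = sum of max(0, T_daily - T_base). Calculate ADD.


Computing ADD day by day:
Day 1: max(0, 2 - 6) = 0
Day 2: max(0, 4 - 6) = 0
Day 3: max(0, 8 - 6) = 2
Day 4: max(0, 6 - 6) = 0
Day 5: max(0, 7 - 6) = 1
Day 6: max(0, 3 - 6) = 0
Day 7: max(0, 10 - 6) = 4
Day 8: max(0, 4 - 6) = 0
Day 9: max(0, 3 - 6) = 0
Day 10: max(0, 10 - 6) = 4
Day 11: max(0, 4 - 6) = 0
Day 12: max(0, 6 - 6) = 0
Total ADD = 11

11


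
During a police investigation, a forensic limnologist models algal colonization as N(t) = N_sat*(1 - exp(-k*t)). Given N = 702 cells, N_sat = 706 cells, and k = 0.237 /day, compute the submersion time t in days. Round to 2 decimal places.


PMSI from diatom colonization curve:
N / N_sat = 702 / 706 = 0.994334
1 - N/N_sat = 0.005666
ln(1 - N/N_sat) = -5.173272
t = -ln(1 - N/N_sat) / k = -(-5.173272) / 0.237 = 21.83 days

21.83


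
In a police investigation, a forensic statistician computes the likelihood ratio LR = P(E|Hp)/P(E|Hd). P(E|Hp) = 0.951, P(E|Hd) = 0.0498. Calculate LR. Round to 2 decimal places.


Likelihood ratio calculation:
LR = P(E|Hp) / P(E|Hd)
LR = 0.951 / 0.0498
LR = 19.10

19.10


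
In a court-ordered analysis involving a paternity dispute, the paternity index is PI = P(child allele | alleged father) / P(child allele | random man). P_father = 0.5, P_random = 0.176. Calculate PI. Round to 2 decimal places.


Paternity Index calculation:
PI = P(allele|father) / P(allele|random)
PI = 0.5 / 0.176
PI = 2.84

2.84


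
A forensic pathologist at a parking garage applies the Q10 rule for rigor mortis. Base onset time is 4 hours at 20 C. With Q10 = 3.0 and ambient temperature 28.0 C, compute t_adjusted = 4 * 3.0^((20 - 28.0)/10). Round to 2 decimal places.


Rigor mortis time adjustment:
Exponent = (T_ref - T_actual) / 10 = (20 - 28.0) / 10 = -0.8
Q10 factor = 3.0^-0.8 = 0.41524
t_adjusted = 4 * 0.41524 = 1.66 hours

1.66


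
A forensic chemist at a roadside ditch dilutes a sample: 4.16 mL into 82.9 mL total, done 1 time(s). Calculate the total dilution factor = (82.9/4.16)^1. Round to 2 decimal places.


Dilution factor calculation:
Single dilution = V_total / V_sample = 82.9 / 4.16 ≈ 19.927885
Number of dilutions = 1
Total DF = (82.9 / 4.16)^1 (full precision, rounded at the end) = 19.93

19.93


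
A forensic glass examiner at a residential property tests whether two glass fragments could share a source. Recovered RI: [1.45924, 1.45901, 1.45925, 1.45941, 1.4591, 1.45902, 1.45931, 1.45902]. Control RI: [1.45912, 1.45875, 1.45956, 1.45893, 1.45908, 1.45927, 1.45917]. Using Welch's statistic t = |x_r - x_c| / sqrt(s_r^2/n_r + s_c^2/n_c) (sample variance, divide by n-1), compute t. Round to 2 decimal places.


Welch's t-criterion for glass RI comparison:
Recovered mean = sum / n_r = 11.67336 / 8 = 1.45917
Control mean = sum / n_c = 10.21388 / 7 = 1.4591257
Recovered sample variance s_r^2 = 2.34286e-08
Control sample variance s_c^2 = 6.54952e-08
Welch SE (unpooled) = sqrt(s_r^2/n_r + s_c^2/n_c) = sqrt(2.92857e-09 + 9.35646e-09) = sqrt(1.2285e-08) = 0.000110838
|mean_r - mean_c| = 4.42857e-05
t = 4.42857e-05 / 0.000110838 = 0.40

0.40


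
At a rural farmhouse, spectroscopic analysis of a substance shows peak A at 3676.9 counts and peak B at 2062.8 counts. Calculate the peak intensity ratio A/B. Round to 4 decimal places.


Spectral peak ratio:
Peak A = 3676.9 counts
Peak B = 2062.8 counts
Ratio = 3676.9 / 2062.8 = 1.7825

1.7825


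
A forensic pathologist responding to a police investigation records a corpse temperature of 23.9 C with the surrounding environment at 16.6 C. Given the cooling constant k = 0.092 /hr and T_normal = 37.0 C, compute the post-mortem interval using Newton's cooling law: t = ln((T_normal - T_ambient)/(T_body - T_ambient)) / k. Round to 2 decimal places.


Using Newton's law of cooling:
t = ln((T_normal - T_ambient) / (T_body - T_ambient)) / k
T_normal - T_ambient = 20.4
T_body - T_ambient = 7.3
Ratio = 2.794521
ln(ratio) = 1.027661
t = 1.027661 / 0.092 = 11.17 hours

11.17


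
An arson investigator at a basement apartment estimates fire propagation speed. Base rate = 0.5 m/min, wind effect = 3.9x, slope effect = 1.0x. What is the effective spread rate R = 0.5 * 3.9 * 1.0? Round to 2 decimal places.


Fire spread rate calculation:
R = R0 * wind_factor * slope_factor
= 0.5 * 3.9 * 1.0
= 1.95 * 1.0
= 1.95 m/min

1.95


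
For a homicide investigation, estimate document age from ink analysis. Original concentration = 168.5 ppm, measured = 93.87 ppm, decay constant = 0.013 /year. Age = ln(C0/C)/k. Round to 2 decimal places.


Document age estimation:
C0/C = 168.5 / 93.87 = 1.795036
ln(C0/C) = 0.585025
t = 0.585025 / 0.013 = 45.00 years

45.00


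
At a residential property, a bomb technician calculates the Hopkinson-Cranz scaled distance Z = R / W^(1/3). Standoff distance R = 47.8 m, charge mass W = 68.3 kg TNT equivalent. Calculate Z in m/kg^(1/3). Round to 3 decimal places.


Scaled distance calculation:
W^(1/3) = 68.3^(1/3) = 4.087649
Z = R / W^(1/3) = 47.8 / 4.087649
Z = 11.694 m/kg^(1/3)

11.694


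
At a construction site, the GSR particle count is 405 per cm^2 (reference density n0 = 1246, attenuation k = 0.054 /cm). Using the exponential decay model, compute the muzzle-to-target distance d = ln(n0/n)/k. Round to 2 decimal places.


GSR distance calculation:
n0/n = 1246 / 405 = 3.076543
ln(n0/n) = 1.123807
d = 1.123807 / 0.054 = 20.81 cm

20.81


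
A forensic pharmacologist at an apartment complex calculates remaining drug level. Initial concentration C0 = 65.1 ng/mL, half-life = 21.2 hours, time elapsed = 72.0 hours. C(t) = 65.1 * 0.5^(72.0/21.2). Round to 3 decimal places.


Drug concentration decay:
Number of half-lives = t / t_half = 72.0 / 21.2 = 3.396226
Decay factor = 0.5^3.396226 = 0.09498042
C(t) = 65.1 * 0.09498042 = 6.183 ng/mL

6.183


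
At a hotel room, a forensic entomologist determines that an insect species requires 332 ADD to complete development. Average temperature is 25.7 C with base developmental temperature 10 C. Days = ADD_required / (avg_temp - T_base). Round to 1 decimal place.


Insect development time:
Effective temperature = avg_temp - T_base = 25.7 - 10 = 15.7 C
Days = ADD / effective_temp = 332 / 15.7 = 21.1 days

21.1


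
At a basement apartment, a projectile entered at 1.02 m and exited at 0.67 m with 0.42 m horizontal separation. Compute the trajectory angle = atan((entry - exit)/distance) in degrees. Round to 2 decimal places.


Bullet trajectory angle:
Height difference = 1.02 - 0.67 = 0.35 m
angle = atan(0.35 / 0.42)
angle = atan(0.833333)
angle = 39.81 degrees

39.81


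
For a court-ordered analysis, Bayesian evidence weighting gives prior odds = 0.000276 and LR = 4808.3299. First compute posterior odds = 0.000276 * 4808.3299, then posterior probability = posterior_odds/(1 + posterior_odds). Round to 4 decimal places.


Bayesian evidence evaluation:
Posterior odds = prior_odds * LR = 0.000276 * 4808.3299 = 1.327099
Posterior probability = posterior_odds / (1 + posterior_odds)
= 1.327099 / (1 + 1.327099)
= 1.327099 / 2.327099
= 0.5703

0.5703


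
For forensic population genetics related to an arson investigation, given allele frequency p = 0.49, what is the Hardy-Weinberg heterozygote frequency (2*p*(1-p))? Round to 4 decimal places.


Hardy-Weinberg heterozygote frequency:
q = 1 - p = 1 - 0.49 = 0.51
2pq = 2 * 0.49 * 0.51 = 0.4998

0.4998


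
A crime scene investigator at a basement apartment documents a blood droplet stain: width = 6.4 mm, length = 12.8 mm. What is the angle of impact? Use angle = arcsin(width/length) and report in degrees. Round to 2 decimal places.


Blood spatter impact angle calculation:
width / length = 6.4 / 12.8 = 0.5
angle = arcsin(0.5)
angle = 30.00 degrees

30.00


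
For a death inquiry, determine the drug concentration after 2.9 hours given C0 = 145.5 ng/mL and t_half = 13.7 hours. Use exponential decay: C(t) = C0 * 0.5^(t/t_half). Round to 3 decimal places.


Drug concentration decay:
Number of half-lives = t / t_half = 2.9 / 13.7 = 0.211679
Decay factor = 0.5^0.211679 = 0.86353167
C(t) = 145.5 * 0.86353167 = 125.644 ng/mL

125.644


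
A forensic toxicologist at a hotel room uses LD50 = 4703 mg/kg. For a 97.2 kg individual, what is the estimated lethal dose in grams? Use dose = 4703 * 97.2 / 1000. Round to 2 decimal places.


Lethal dose calculation:
Lethal dose = LD50 * body_weight / 1000
= 4703 * 97.2 / 1000
= 457131.6 / 1000
= 457.13 g

457.13


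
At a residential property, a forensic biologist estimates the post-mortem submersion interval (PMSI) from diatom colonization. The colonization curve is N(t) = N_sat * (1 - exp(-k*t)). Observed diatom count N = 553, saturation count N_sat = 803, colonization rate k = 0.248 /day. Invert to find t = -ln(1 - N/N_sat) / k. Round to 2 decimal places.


PMSI from diatom colonization curve:
N / N_sat = 553 / 803 = 0.688667
1 - N/N_sat = 0.311333
ln(1 - N/N_sat) = -1.166892
t = -ln(1 - N/N_sat) / k = -(-1.166892) / 0.248 = 4.71 days

4.71


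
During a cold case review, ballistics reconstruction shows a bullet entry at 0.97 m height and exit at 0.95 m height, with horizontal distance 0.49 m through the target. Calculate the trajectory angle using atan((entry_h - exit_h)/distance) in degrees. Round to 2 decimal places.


Bullet trajectory angle:
Height difference = 0.97 - 0.95 = 0.02 m
angle = atan(0.02 / 0.49)
angle = atan(0.040816)
angle = 2.34 degrees

2.34


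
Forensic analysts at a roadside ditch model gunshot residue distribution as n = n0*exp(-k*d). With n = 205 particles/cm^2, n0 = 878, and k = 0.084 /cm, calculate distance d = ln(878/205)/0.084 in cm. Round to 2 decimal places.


GSR distance calculation:
n0/n = 878 / 205 = 4.282927
ln(n0/n) = 1.454637
d = 1.454637 / 0.084 = 17.32 cm

17.32


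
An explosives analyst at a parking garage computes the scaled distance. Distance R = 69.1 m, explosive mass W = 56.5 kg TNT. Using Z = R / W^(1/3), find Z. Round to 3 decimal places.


Scaled distance calculation:
W^(1/3) = 56.5^(1/3) = 3.837215
Z = R / W^(1/3) = 69.1 / 3.837215
Z = 18.008 m/kg^(1/3)

18.008


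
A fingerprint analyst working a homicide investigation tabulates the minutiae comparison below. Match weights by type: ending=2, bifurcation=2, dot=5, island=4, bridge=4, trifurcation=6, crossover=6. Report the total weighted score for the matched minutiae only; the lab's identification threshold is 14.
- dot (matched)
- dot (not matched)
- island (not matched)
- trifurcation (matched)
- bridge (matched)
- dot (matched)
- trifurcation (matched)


Weighted minutiae match score:
  dot: matched, +5 (running total 5)
  dot: not matched, +0
  island: not matched, +0
  trifurcation: matched, +6 (running total 11)
  bridge: matched, +4 (running total 15)
  dot: matched, +5 (running total 20)
  trifurcation: matched, +6 (running total 26)
Total score = 26
Threshold = 14; verdict = identification

26


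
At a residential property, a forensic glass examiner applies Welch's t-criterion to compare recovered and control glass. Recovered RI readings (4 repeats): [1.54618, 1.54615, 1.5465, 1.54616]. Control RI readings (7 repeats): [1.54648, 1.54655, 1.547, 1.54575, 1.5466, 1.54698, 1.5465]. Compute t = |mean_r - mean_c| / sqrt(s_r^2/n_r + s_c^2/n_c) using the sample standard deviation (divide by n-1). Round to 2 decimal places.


Welch's t-criterion for glass RI comparison:
Recovered mean = sum / n_r = 6.18499 / 4 = 1.5462475
Control mean = sum / n_c = 10.82586 / 7 = 1.5465514
Recovered sample variance s_r^2 = 2.84917e-08
Control sample variance s_c^2 = 1.72881e-07
Welch SE (unpooled) = sqrt(s_r^2/n_r + s_c^2/n_c) = sqrt(7.12292e-09 + 2.46973e-08) = sqrt(3.18202e-08) = 0.000178382
|mean_r - mean_c| = 0.000303929
t = 0.000303929 / 0.000178382 = 1.70

1.70


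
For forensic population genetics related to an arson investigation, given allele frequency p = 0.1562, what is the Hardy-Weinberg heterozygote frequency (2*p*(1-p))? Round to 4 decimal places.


Hardy-Weinberg heterozygote frequency:
q = 1 - p = 1 - 0.1562 = 0.8438
2pq = 2 * 0.1562 * 0.8438 = 0.2636

0.2636


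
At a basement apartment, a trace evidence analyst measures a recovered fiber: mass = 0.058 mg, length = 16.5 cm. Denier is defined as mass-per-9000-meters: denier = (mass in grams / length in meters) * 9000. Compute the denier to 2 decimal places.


Denier calculation:
Mass in grams = 0.058 mg / 1000 = 0.000058 g
Length in meters = 16.5 cm / 100 = 0.165 m
Linear density = mass / length = 0.000058 / 0.165 = 0.00035152 g/m
Denier = (g/m) * 9000 = 0.00035152 * 9000 = 3.16

3.16


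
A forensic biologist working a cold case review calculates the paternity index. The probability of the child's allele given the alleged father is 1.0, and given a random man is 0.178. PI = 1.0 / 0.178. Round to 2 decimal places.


Paternity Index calculation:
PI = P(allele|father) / P(allele|random)
PI = 1.0 / 0.178
PI = 5.62

5.62


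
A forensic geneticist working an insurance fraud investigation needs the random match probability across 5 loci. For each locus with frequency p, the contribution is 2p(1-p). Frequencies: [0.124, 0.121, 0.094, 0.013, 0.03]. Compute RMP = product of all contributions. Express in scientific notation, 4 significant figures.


Computing RMP for 5 loci:
Locus 1: 2 * 0.124 * 0.876 = 0.217248
Locus 2: 2 * 0.121 * 0.879 = 0.212718
Locus 3: 2 * 0.094 * 0.906 = 0.170328
Locus 4: 2 * 0.013 * 0.987 = 0.025662
Locus 5: 2 * 0.03 * 0.97 = 0.0582
RMP = 1.176e-05

1.176e-05


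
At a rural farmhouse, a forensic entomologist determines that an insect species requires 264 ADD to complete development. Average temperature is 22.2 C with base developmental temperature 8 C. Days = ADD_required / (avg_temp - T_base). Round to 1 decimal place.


Insect development time:
Effective temperature = avg_temp - T_base = 22.2 - 8 = 14.2 C
Days = ADD / effective_temp = 264 / 14.2 = 18.6 days

18.6


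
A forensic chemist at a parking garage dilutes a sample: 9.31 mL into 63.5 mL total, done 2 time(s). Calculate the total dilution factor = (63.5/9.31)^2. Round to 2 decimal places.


Dilution factor calculation:
Single dilution = V_total / V_sample = 63.5 / 9.31 ≈ 6.820623
Number of dilutions = 2
Total DF = (63.5 / 9.31)^2 (full precision, rounded at the end) = 46.52

46.52


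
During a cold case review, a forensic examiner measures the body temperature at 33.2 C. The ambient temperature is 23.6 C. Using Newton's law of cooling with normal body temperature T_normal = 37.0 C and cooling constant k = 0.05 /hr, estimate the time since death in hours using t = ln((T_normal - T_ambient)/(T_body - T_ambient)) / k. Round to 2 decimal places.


Using Newton's law of cooling:
t = ln((T_normal - T_ambient) / (T_body - T_ambient)) / k
T_normal - T_ambient = 13.4
T_body - T_ambient = 9.6
Ratio = 1.395833
ln(ratio) = 0.333491
t = 0.333491 / 0.05 = 6.67 hours

6.67


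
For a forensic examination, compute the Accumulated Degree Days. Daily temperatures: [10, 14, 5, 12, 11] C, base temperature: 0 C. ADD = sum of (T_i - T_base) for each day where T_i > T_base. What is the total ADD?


Computing ADD day by day:
Day 1: max(0, 10 - 0) = 10
Day 2: max(0, 14 - 0) = 14
Day 3: max(0, 5 - 0) = 5
Day 4: max(0, 12 - 0) = 12
Day 5: max(0, 11 - 0) = 11
Total ADD = 52

52


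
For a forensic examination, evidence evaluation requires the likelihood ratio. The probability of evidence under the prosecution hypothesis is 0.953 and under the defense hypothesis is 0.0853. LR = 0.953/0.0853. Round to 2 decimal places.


Likelihood ratio calculation:
LR = P(E|Hp) / P(E|Hd)
LR = 0.953 / 0.0853
LR = 11.17

11.17


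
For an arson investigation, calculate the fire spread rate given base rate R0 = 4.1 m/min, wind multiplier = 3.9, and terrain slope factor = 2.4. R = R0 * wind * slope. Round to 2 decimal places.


Fire spread rate calculation:
R = R0 * wind_factor * slope_factor
= 4.1 * 3.9 * 2.4
= 15.99 * 2.4
= 38.38 m/min

38.38


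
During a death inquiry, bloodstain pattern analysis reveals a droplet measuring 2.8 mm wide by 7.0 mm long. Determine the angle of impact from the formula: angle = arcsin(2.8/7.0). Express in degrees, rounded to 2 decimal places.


Blood spatter impact angle calculation:
width / length = 2.8 / 7.0 = 0.4
angle = arcsin(0.4)
angle = 23.58 degrees

23.58


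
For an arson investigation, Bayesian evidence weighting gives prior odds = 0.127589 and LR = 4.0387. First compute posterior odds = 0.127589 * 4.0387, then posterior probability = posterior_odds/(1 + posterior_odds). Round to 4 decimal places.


Bayesian evidence evaluation:
Posterior odds = prior_odds * LR = 0.127589 * 4.0387 = 0.5152937
Posterior probability = posterior_odds / (1 + posterior_odds)
= 0.5152937 / (1 + 0.5152937)
= 0.5152937 / 1.5152937
= 0.3401

0.3401


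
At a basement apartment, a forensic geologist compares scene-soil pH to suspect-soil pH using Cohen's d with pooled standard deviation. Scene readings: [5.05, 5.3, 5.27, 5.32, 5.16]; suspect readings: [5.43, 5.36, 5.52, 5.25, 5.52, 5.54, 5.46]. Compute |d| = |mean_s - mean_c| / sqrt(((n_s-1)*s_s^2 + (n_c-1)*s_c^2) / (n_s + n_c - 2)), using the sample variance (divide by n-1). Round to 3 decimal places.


Pooled-variance Cohen's d for soil pH comparison:
Scene mean = 26.1 / 5 = 5.22
Suspect mean = 38.08 / 7 = 5.44
Scene sample variance s_s^2 = 0.01285
Suspect sample variance s_c^2 = 0.010967
Pooled variance = ((n_s-1)*s_s^2 + (n_c-1)*s_c^2) / (n_s + n_c - 2) = 0.01172
Pooled SD = sqrt(0.01172) = 0.108259
Mean difference = -0.22
|d| = |-0.22| / 0.108259 = 2.032

2.032


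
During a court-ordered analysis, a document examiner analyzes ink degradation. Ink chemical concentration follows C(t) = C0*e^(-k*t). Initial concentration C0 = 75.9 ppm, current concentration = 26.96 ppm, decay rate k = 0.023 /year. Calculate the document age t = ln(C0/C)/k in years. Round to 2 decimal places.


Document age estimation:
C0/C = 75.9 / 26.96 = 2.815282
ln(C0/C) = 1.035062
t = 1.035062 / 0.023 = 45.00 years

45.00


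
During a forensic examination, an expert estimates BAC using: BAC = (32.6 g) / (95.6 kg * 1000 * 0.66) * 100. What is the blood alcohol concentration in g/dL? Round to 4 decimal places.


Applying the Widmark formula:
BAC = (dose_g / (body_wt * 1000 * r)) * 100
Denominator = 95.6 * 1000 * 0.66 = 63096
BAC = (32.6 / 63096) * 100
BAC = 0.0517 g/dL

0.0517


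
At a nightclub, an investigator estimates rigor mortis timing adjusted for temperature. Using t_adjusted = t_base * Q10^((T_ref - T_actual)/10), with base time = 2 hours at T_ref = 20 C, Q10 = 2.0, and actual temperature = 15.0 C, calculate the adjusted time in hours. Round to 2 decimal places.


Rigor mortis time adjustment:
Exponent = (T_ref - T_actual) / 10 = (20 - 15.0) / 10 = 0.5
Q10 factor = 2.0^0.5 = 1.41421
t_adjusted = 2 * 1.41421 = 2.83 hours

2.83
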